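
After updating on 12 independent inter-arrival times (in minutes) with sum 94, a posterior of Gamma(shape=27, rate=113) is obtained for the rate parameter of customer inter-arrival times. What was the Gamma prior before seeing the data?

For an exponential likelihood with a Gamma(α, β) prior on the rate, n observations with total T give posterior Gamma(α+n, β+T).
So α = 27 − 12 = 15 and β = 113 − 94 = 19.

Gamma(shape=15, rate=19)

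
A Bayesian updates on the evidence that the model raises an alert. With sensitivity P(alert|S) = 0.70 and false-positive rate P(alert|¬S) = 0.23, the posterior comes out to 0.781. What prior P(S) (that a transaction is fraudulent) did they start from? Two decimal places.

In odds form, posterior odds = prior odds × likelihood ratio, so prior odds = posterior odds ÷ LR.
Posterior odds = 0.781/(1−0.781) = 3.5662. LR = 0.70/0.23 = 3.0435.
Prior odds = 3.5662/3.0435 = 1.1717, so P(S) = 1.1717/(1+1.1717) ≈ 0.54.

P(S) = 0.54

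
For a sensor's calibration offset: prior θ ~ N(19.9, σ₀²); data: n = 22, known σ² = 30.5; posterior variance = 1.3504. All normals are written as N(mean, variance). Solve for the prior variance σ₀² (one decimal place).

σ₀² = 52.1

For the Normal–Normal model with known σ², precisions add: τ_n = τ₀ + n/σ².
So 1/σ₀² = 1/1.3504 − 22/30.5 = 0.740521 − 0.721311 = 0.019210.
Hence σ₀² = 1/0.019210 ≈ 52.1.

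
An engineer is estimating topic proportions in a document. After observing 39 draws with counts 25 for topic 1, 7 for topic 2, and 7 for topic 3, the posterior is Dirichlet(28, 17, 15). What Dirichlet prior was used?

Dirichlet(3, 10, 8)

For a Dirichlet(α) prior with multinomial counts c, the posterior is Dirichlet(α + c) componentwise.
Subtract each count from the matching posterior parameter: 28−25=3, 17−7=10, 15−7=8.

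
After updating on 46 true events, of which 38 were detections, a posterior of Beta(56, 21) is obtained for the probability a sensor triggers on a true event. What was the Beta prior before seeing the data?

Beta(18, 13)

A Beta(a, b) prior with s successes and f failures in binomial data gives a Beta(a+s, b+f) posterior.
Subtract the data counts: 56−38=18, 21−8=13.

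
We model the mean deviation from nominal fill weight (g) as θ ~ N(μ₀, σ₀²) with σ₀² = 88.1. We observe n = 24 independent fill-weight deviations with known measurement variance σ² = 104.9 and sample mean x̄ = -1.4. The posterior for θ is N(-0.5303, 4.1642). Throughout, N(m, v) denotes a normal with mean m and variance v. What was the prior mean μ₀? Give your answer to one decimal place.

With known observation variance, the Normal–Normal posterior has precision τ_n = τ₀ + n/σ² and mean μ_n = (τ₀μ₀ + (n/σ²)x̄)/τ_n.
Here τ₀ = 1/88.1 = 0.011351 and τ_data = 24/104.9 = 0.228789, so τ_n = 0.240140.
Rearranging for μ₀: μ₀ = (μ_n·τ_n − τ_data·x̄)/τ₀ = (-0.5303·0.240140 − 0.228789·-1.4) / 0.011351 = 0.192958/0.011351 ≈ 17.0.

μ₀ = 17.0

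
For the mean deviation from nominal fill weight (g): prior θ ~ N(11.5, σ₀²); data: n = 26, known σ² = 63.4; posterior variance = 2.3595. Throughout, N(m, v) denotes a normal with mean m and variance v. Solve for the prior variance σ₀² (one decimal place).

σ₀² = 72.9

Posterior precision equals prior precision plus data precision: 1/σ_n² = 1/σ₀² + n/σ².
So 1/σ₀² = 1/2.3595 − 26/63.4 = 0.423819 − 0.410095 = 0.013724.
Hence σ₀² = 1/0.013724 ≈ 72.9.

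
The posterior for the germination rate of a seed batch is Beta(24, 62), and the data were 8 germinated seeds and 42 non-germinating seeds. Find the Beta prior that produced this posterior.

Beta(16, 20)

Under Beta–binomial conjugacy the posterior parameters are (a+s, b+f).
Subtract the data counts: 24−8=16, 62−42=20.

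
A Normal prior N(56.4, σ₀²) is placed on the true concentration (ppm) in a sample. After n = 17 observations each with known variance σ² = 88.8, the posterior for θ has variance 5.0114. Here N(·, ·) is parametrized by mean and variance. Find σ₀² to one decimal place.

σ₀² = 123.4

For the Normal–Normal model with known σ², precisions add: τ_n = τ₀ + n/σ².
So 1/σ₀² = 1/5.0114 − 17/88.8 = 0.199545 − 0.191441 = 0.008104.
Hence σ₀² = 1/0.008104 ≈ 123.4.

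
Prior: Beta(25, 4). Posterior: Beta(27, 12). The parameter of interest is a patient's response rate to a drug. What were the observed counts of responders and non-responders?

2 responders and 8 non-responders

Under Beta–binomial conjugacy the posterior parameters are (a+s, b+f).
So s = 27 − 25 = 2 and f = 12 − 4 = 8.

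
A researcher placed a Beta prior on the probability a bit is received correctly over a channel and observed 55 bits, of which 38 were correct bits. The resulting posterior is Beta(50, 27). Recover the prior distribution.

A Beta(α, β) prior with s successes and f failures in binomial data gives a Beta(α+s, β+f) posterior.
Subtract the data counts: 50−38=12, 27−17=10.

Beta(12, 10)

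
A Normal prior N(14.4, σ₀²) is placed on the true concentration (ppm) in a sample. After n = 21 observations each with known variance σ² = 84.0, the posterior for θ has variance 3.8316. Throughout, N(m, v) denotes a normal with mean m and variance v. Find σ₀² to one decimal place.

σ₀² = 91.0

For the Normal–Normal model with known σ², precisions add: τ_n = τ₀ + n/σ².
So 1/σ₀² = 1/3.8316 − 21/84.0 = 0.260988 − 0.250000 = 0.010988.
Hence σ₀² = 1/0.010988 ≈ 91.0.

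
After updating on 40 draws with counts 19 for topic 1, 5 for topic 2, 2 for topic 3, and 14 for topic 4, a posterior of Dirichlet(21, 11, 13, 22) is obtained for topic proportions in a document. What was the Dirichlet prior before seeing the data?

Dirichlet(2, 6, 11, 8)

For a Dirichlet(α) prior with multinomial counts c, the posterior is Dirichlet(α + c) componentwise.
Subtract each count from the matching posterior parameter: 21−19=2, 11−5=6, 13−2=11, 22−14=8.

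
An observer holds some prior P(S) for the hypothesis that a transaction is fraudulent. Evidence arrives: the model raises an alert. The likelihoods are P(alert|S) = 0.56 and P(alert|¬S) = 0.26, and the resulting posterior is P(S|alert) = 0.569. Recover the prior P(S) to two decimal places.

P(S) = 0.38

Bayes' rule in odds form gives O(S|E) = O(S)·[P(E|S)/P(E|¬S)], hence O(S) = O(S|E)/LR.
Posterior odds = 0.569/(1−0.569) = 1.3202. LR = 0.56/0.26 = 2.1538.
Prior odds = 1.3202/2.1538 = 0.6130, so P(S) = 0.6130/(1+0.6130) ≈ 0.38.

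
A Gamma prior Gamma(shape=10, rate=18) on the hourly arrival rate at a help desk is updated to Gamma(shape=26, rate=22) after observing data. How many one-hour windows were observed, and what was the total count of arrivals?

A Gamma(α, β) prior (rate parametrization) on a Poisson rate with n observations summing to S gives posterior Gamma(α+S, β+n).
Matching: Σxᵢ = 26 − 10 = 16 and n = 22 − 18 = 4.

n = 4 one-hour windows with total 16 arrivals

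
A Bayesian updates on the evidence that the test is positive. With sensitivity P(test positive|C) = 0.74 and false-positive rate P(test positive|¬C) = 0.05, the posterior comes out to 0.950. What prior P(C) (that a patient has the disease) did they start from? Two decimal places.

In odds form, posterior odds = prior odds × likelihood ratio, so prior odds = posterior odds ÷ LR.
Posterior odds = 0.950/(1−0.950) = 19.0000. LR = 0.74/0.05 = 14.8000.
Prior odds = 19.0000/14.8000 = 1.2838, so P(C) = 1.2838/(1+1.2838) ≈ 0.56.

P(C) = 0.56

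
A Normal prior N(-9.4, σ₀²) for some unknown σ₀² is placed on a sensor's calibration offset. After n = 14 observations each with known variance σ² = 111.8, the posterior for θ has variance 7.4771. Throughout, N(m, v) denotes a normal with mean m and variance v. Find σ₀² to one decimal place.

σ₀² = 117.4

For the Normal–Normal model with known σ², precisions add: τ_n = τ₀ + n/σ².
So 1/σ₀² = 1/7.4771 − 14/111.8 = 0.133742 − 0.125224 = 0.008518.
Hence σ₀² = 1/0.008518 ≈ 117.4.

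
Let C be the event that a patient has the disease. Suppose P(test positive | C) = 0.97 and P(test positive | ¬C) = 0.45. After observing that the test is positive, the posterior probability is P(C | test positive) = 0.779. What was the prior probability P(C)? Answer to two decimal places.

In odds form, posterior odds = prior odds × likelihood ratio, so prior odds = posterior odds ÷ LR.
Posterior odds = 0.779/(1−0.779) = 3.5249. LR = 0.97/0.45 = 2.1556.
Prior odds = 3.5249/2.1556 = 1.6352, so P(C) = 1.6352/(1+1.6352) ≈ 0.62.

P(C) = 0.62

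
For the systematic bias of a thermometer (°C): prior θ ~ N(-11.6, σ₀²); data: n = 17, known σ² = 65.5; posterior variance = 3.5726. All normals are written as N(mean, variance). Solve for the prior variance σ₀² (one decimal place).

σ₀² = 49.1

For the Normal–Normal model with known σ², precisions add: τ_n = τ₀ + n/σ².
So 1/σ₀² = 1/3.5726 − 17/65.5 = 0.279908 − 0.259542 = 0.020366.
Hence σ₀² = 1/0.020366 ≈ 49.1.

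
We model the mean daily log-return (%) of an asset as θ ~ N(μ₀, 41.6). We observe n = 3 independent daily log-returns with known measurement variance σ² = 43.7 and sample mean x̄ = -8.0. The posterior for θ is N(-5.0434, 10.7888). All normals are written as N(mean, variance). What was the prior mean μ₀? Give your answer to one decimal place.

μ₀ = 3.4

The posterior mean is a precision-weighted average: μ_n = (τ₀μ₀ + τ_data·x̄)/(τ₀+τ_data), with τ₀=1/σ₀² and τ_data=n/σ².
Here τ₀ = 1/41.6 = 0.024038 and τ_data = 3/43.7 = 0.068650, so τ_n = 0.092688.
Rearranging for μ₀: μ₀ = (μ_n·τ_n − τ_data·x̄)/τ₀ = (-5.0434·0.092688 − 0.068650·-8.0) / 0.024038 = 0.081737/0.024038 ≈ 3.4.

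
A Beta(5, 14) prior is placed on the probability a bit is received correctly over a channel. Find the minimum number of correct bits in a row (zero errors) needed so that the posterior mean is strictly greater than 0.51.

After k correct bits and 0 errors the posterior is Beta(5+k, 14), with mean (5+k)/(5+14+k).
Set (5+k)/(19+k) > 0.51 and solve: k > (0.51·19 − 5)/(1 − 0.51) = 9.571.
The smallest integer exceeding 9.571 is 10.

k = 10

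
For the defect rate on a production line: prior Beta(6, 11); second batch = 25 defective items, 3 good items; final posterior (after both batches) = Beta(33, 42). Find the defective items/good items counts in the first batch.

Because Beta–binomial updating is additive in the counts, the combined data contributed (α_post−α_prior, β_post−β_prior) successes and failures.
Total across both batches: 33−6=27 defective items, 42−11=31 good items.
Subtract the second batch: 27−25=2 defective items and 31−3=28 good items.

2 defective items and 28 good items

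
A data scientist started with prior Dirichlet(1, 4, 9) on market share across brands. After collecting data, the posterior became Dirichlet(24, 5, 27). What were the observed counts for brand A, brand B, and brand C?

For a Dirichlet(α) prior with multinomial counts c, the posterior is Dirichlet(α + c) componentwise.
Counts are posterior − prior componentwise: 24−1=23, 5−4=1, 27−9=18.

counts (23, 1, 18)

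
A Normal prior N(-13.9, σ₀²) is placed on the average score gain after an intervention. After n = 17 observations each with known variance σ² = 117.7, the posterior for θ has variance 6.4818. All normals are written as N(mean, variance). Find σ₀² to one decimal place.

σ₀² = 101.6

For the Normal–Normal model with known σ², precisions add: τ_n = τ₀ + n/σ².
So 1/σ₀² = 1/6.4818 − 17/117.7 = 0.154278 − 0.144435 = 0.009843.
Hence σ₀² = 1/0.009843 ≈ 101.6.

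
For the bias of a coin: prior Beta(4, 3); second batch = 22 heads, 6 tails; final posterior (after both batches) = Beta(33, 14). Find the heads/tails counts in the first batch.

Because Beta–binomial updating is additive in the counts, the combined data contributed (α_post−α_prior, β_post−β_prior) successes and failures.
Total across both batches: 33−4=29 heads, 14−3=11 tails.
Subtract the second batch: 29−22=7 heads and 11−6=5 tails.

7 heads and 5 tails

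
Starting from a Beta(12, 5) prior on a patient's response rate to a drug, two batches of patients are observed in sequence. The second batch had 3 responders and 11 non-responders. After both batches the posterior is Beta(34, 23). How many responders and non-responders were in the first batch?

Because Beta–binomial updating is additive in the counts, the combined data contributed (α_post−α_prior, β_post−β_prior) successes and failures.
Total across both batches: 34−12=22 responders, 23−5=18 non-responders.
Subtract the second batch: 22−3=19 responders and 18−11=7 non-responders.

19 responders and 7 non-responders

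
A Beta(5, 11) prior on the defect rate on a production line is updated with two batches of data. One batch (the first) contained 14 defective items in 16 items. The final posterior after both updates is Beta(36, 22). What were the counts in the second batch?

Sequential conjugate updates are equivalent to a single update on the pooled data, so total successes = posterior α − prior α and total failures = posterior β − prior β.
Total across both batches: 36−5=31 defective items, 22−11=11 good items.
Subtract the first batch: 31−14=17 defective items and 11−2=9 good items.

17 defective items and 9 good items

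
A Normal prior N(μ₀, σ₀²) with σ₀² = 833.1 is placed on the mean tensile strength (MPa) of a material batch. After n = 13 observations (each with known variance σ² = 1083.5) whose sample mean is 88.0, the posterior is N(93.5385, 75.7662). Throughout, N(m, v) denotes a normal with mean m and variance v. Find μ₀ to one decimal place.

The posterior mean is a precision-weighted average: μ_n = (τ₀μ₀ + τ_data·x̄)/(τ₀+τ_data), with τ₀=1/σ₀² and τ_data=n/σ².
Here τ₀ = 1/833.1 = 0.001200 and τ_data = 13/1083.5 = 0.011998, so τ_n = 0.013198.
Rearranging for μ₀: μ₀ = (μ_n·τ_n − τ_data·x̄)/τ₀ = (93.5385·0.013198 − 0.011998·88.0) / 0.001200 = 0.178697/0.001200 ≈ 148.9.

μ₀ = 148.9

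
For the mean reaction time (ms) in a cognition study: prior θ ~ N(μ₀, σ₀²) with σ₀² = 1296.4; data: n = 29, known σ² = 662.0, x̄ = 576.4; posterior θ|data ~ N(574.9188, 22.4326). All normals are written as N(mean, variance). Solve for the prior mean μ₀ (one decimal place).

With known observation variance, the Normal–Normal posterior has precision τ_n = τ₀ + n/σ² and mean μ_n = (τ₀μ₀ + (n/σ²)x̄)/τ_n.
Here τ₀ = 1/1296.4 = 0.000771 and τ_data = 29/662.0 = 0.043807, so τ_n = 0.044578.
Rearranging for μ₀: μ₀ = (μ_n·τ_n − τ_data·x̄)/τ₀ = (574.9188·0.044578 − 0.043807·576.4) / 0.000771 = 0.378375/0.000771 ≈ 490.8.

μ₀ = 490.8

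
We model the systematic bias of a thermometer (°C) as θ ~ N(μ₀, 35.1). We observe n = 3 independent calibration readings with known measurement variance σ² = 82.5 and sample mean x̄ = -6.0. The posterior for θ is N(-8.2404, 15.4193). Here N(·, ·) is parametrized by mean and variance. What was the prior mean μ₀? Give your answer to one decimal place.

The posterior mean is a precision-weighted average: μ_n = (τ₀μ₀ + τ_data·x̄)/(τ₀+τ_data), with τ₀=1/σ₀² and τ_data=n/σ².
Here τ₀ = 1/35.1 = 0.028490 and τ_data = 3/82.5 = 0.036364, so τ_n = 0.064854.
Rearranging for μ₀: μ₀ = (μ_n·τ_n − τ_data·x̄)/τ₀ = (-8.2404·0.064854 − 0.036364·-6.0) / 0.028490 = -0.316239/0.028490 ≈ -11.1.

μ₀ = -11.1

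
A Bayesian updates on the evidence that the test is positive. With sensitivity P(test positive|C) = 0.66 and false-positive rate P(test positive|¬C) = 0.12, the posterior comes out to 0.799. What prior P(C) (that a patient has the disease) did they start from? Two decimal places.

In odds form, posterior odds = prior odds × likelihood ratio, so prior odds = posterior odds ÷ LR.
Posterior odds = 0.799/(1−0.799) = 3.9751. LR = 0.66/0.12 = 5.5000.
Prior odds = 3.9751/5.5000 = 0.7227, so P(C) = 0.7227/(1+0.7227) ≈ 0.42.

P(C) = 0.42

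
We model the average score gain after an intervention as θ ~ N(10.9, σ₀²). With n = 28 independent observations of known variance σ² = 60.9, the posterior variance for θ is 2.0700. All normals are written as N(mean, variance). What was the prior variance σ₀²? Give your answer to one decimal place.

For the Normal–Normal model with known σ², precisions add: τ_n = τ₀ + n/σ².
So 1/σ₀² = 1/2.0700 − 28/60.9 = 0.483092 − 0.459770 = 0.023322.
Hence σ₀² = 1/0.023322 ≈ 42.9.

σ₀² = 42.9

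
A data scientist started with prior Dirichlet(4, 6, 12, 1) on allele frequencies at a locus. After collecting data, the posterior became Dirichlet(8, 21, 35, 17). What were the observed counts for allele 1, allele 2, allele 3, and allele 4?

counts (4, 15, 23, 16)

For a Dirichlet(α) prior with multinomial counts c, the posterior is Dirichlet(α + c) componentwise.
Counts are posterior − prior componentwise: 8−4=4, 21−6=15, 35−12=23, 17−1=16.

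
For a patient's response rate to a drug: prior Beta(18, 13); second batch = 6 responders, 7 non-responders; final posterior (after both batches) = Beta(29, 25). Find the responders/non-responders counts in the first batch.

Sequential conjugate updates are equivalent to a single update on the pooled data, so total successes = posterior α − prior α and total failures = posterior β − prior β.
Total across both batches: 29−18=11 responders, 25−13=12 non-responders.
Subtract the second batch: 11−6=5 responders and 12−7=5 non-responders.

5 responders and 5 non-responders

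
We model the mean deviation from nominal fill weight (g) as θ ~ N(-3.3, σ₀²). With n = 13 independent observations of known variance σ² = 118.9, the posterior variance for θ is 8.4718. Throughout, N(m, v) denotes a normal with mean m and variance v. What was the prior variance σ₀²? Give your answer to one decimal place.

σ₀² = 114.9

Posterior precision equals prior precision plus data precision: 1/σ_n² = 1/σ₀² + n/σ².
So 1/σ₀² = 1/8.4718 − 13/118.9 = 0.118039 − 0.109336 = 0.008703.
Hence σ₀² = 1/0.008703 ≈ 114.9.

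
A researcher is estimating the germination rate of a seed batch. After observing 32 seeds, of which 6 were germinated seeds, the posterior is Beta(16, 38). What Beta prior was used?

Beta(10, 12)

Under Beta–binomial conjugacy the posterior parameters are (α+s, β+f).
Subtract the data counts: 16−6=10, 38−26=12.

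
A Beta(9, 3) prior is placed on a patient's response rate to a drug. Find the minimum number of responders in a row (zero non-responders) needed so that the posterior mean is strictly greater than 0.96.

After k responders and 0 non-responders the posterior is Beta(9+k, 3), with mean (9+k)/(9+3+k).
Set (9+k)/(12+k) > 0.96 and solve: k > (0.96·12 − 9)/(1 − 0.96) = 63.000.
The smallest integer exceeding 63.000 is 64.

k = 64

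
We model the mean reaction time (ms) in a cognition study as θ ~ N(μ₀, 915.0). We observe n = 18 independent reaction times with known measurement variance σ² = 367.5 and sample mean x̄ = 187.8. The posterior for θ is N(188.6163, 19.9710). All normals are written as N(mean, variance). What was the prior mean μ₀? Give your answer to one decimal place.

The posterior mean is a precision-weighted average: μ_n = (τ₀μ₀ + τ_data·x̄)/(τ₀+τ_data), with τ₀=1/σ₀² and τ_data=n/σ².
Here τ₀ = 1/915.0 = 0.001093 and τ_data = 18/367.5 = 0.048980, so τ_n = 0.050073.
Rearranging for μ₀: μ₀ = (μ_n·τ_n − τ_data·x̄)/τ₀ = (188.6163·0.050073 − 0.048980·187.8) / 0.001093 = 0.246140/0.001093 ≈ 225.2.

μ₀ = 225.2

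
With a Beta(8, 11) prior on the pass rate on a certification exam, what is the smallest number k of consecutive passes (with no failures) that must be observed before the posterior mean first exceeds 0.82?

k = 43

After k passes and 0 failures the posterior is Beta(8+k, 11), with mean (8+k)/(8+11+k).
Set (8+k)/(19+k) > 0.82 and solve: k > (0.82·19 − 8)/(1 − 0.82) = 42.111.
The smallest integer exceeding 42.111 is 43, and checking k=43: (51)/(62) = 0.8226 > 0.82.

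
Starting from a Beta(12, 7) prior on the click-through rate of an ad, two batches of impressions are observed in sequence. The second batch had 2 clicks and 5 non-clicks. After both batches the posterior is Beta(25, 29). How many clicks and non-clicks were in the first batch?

Sequential conjugate updates are equivalent to a single update on the pooled data, so total successes = posterior α − prior α and total failures = posterior β − prior β.
Total across both batches: 25−12=13 clicks, 29−7=22 non-clicks.
Subtract the second batch: 13−2=11 clicks and 22−5=17 non-clicks.

11 clicks and 17 non-clicks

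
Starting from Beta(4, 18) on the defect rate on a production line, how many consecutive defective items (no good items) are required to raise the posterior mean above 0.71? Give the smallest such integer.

k = 41

After k defective items and 0 good items the posterior is Beta(4+k, 18), with mean (4+k)/(4+18+k).
Set (4+k)/(22+k) > 0.71 and solve: k > (0.71·22 − 4)/(1 − 0.71) = 40.069.
The smallest integer exceeding 40.069 is 41.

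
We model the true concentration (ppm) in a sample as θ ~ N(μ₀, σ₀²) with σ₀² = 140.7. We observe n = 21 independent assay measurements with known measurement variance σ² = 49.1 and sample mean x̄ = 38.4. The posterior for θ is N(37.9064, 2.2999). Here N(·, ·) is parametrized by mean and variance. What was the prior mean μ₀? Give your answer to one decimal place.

μ₀ = 8.2

The posterior mean is a precision-weighted average: μ_n = (τ₀μ₀ + τ_data·x̄)/(τ₀+τ_data), with τ₀=1/σ₀² and τ_data=n/σ².
Here τ₀ = 1/140.7 = 0.007107 and τ_data = 21/49.1 = 0.427699, so τ_n = 0.434806.
Rearranging for μ₀: μ₀ = (μ_n·τ_n − τ_data·x̄)/τ₀ = (37.9064·0.434806 − 0.427699·38.4) / 0.007107 = 0.058289/0.007107 ≈ 8.2.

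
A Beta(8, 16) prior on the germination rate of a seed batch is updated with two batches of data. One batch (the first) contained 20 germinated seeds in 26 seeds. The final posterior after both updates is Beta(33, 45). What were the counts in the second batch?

5 germinated seeds and 23 non-germinating seeds

Sequential conjugate updates are equivalent to a single update on the pooled data, so total successes = posterior α − prior α and total failures = posterior β − prior β.
Total across both batches: 33−8=25 germinated seeds, 45−16=29 non-germinating seeds.
Subtract the first batch: 25−20=5 germinated seeds and 29−6=23 non-germinating seeds.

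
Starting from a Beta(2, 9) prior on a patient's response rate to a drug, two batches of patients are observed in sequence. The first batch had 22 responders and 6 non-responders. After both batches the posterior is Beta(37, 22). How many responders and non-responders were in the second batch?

13 responders and 7 non-responders

Because Beta–binomial updating is additive in the counts, the combined data contributed (α_post−α_prior, β_post−β_prior) successes and failures.
Total across both batches: 37−2=35 responders, 22−9=13 non-responders.
Subtract the first batch: 35−22=13 responders and 13−6=7 non-responders.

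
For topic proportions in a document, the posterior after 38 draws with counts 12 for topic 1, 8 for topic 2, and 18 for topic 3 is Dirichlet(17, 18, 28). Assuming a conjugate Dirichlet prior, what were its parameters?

Dirichlet(5, 10, 10)

For a Dirichlet(α) prior with multinomial counts c, the posterior is Dirichlet(α + c) componentwise.
Subtract each count from the matching posterior parameter: 17−12=5, 18−8=10, 28−18=10.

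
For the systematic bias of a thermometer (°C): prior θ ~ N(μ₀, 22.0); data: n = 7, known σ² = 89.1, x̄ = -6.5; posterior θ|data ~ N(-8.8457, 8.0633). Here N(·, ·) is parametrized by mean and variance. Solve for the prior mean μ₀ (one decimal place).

μ₀ = -12.9

With known observation variance, the Normal–Normal posterior has precision τ_n = τ₀ + n/σ² and mean μ_n = (τ₀μ₀ + (n/σ²)x̄)/τ_n.
Here τ₀ = 1/22.0 = 0.045455 and τ_data = 7/89.1 = 0.078563, so τ_n = 0.124018.
Rearranging for μ₀: μ₀ = (μ_n·τ_n − τ_data·x̄)/τ₀ = (-8.8457·0.124018 − 0.078563·-6.5) / 0.045455 = -0.586367/0.045455 ≈ -12.9.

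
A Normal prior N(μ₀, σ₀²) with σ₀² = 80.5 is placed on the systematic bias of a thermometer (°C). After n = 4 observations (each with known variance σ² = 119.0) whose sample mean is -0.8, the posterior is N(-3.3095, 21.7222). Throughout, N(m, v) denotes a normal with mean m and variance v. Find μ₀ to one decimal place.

The posterior mean is a precision-weighted average: μ_n = (τ₀μ₀ + τ_data·x̄)/(τ₀+τ_data), with τ₀=1/σ₀² and τ_data=n/σ².
Here τ₀ = 1/80.5 = 0.012422 and τ_data = 4/119.0 = 0.033613, so τ_n = 0.046035.
Rearranging for μ₀: μ₀ = (μ_n·τ_n − τ_data·x̄)/τ₀ = (-3.3095·0.046035 − 0.033613·-0.8) / 0.012422 = -0.125462/0.012422 ≈ -10.1.

μ₀ = -10.1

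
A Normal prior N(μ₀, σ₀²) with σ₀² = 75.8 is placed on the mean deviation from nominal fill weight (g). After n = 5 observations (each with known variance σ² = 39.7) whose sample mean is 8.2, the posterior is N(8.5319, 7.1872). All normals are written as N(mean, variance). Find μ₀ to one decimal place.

The posterior mean is a precision-weighted average: μ_n = (τ₀μ₀ + τ_data·x̄)/(τ₀+τ_data), with τ₀=1/σ₀² and τ_data=n/σ².
Here τ₀ = 1/75.8 = 0.013193 and τ_data = 5/39.7 = 0.125945, so τ_n = 0.139138.
Rearranging for μ₀: μ₀ = (μ_n·τ_n − τ_data·x̄)/τ₀ = (8.5319·0.139138 − 0.125945·8.2) / 0.013193 = 0.154363/0.013193 ≈ 11.7.

μ₀ = 11.7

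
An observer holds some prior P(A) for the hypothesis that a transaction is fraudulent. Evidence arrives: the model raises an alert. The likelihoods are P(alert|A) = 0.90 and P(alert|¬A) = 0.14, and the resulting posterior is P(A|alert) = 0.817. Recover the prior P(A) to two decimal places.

Bayes' rule in odds form gives O(A|E) = O(A)·[P(E|A)/P(E|¬A)], hence O(A) = O(A|E)/LR.
Posterior odds = 0.817/(1−0.817) = 4.4645. LR = 0.90/0.14 = 6.4286.
Prior odds = 4.4645/6.4286 = 0.6945, so P(A) = 0.6945/(1+0.6945) ≈ 0.41.

P(A) = 0.41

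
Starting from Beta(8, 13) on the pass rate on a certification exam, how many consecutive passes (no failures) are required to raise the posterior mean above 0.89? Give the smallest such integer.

After k passes and 0 failures the posterior is Beta(8+k, 13), with mean (8+k)/(8+13+k).
Set (8+k)/(21+k) > 0.89 and solve: k > (0.89·21 − 8)/(1 − 0.89) = 97.182.
The smallest integer exceeding 97.182 is 98.

k = 98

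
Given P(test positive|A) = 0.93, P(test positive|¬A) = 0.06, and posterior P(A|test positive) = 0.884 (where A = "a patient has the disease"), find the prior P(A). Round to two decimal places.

In odds form, posterior odds = prior odds × likelihood ratio, so prior odds = posterior odds ÷ LR.
Posterior odds = 0.884/(1−0.884) = 7.6207. LR = 0.93/0.06 = 15.5000.
Prior odds = 7.6207/15.5000 = 0.4917, so P(A) = 0.4917/(1+0.4917) ≈ 0.33.

P(A) = 0.33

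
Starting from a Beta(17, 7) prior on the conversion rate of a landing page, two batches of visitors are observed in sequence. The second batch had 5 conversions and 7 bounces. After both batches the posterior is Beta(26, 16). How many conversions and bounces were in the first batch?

4 conversions and 2 bounces

Sequential conjugate updates are equivalent to a single update on the pooled data, so total successes = posterior α − prior α and total failures = posterior β − prior β.
Total across both batches: 26−17=9 conversions, 16−7=9 bounces.
Subtract the second batch: 9−5=4 conversions and 9−7=2 bounces.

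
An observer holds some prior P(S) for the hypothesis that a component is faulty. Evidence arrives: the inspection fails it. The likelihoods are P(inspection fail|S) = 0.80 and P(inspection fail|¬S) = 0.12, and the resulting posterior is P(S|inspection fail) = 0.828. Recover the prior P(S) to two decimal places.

P(S) = 0.42

In odds form, posterior odds = prior odds × likelihood ratio, so prior odds = posterior odds ÷ LR.
Posterior odds = 0.828/(1−0.828) = 4.8140. LR = 0.80/0.12 = 6.6667.
Prior odds = 4.8140/6.6667 = 0.7221, so P(S) = 0.7221/(1+0.7221) ≈ 0.42.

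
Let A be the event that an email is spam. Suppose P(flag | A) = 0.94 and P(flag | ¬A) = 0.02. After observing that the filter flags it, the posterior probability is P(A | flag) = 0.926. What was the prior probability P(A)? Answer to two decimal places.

In odds form, posterior odds = prior odds × likelihood ratio, so prior odds = posterior odds ÷ LR.
Posterior odds = 0.926/(1−0.926) = 12.5135. LR = 0.94/0.02 = 47.0000.
Prior odds = 12.5135/47.0000 = 0.2662, so P(A) = 0.2662/(1+0.2662) ≈ 0.21.

P(A) = 0.21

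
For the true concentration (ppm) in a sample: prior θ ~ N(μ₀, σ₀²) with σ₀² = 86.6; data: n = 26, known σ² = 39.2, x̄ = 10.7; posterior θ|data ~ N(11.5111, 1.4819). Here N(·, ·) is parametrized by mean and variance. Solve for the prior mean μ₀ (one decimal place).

μ₀ = 58.1

With known observation variance, the Normal–Normal posterior has precision τ_n = τ₀ + n/σ² and mean μ_n = (τ₀μ₀ + (n/σ²)x̄)/τ_n.
Here τ₀ = 1/86.6 = 0.011547 and τ_data = 26/39.2 = 0.663265, so τ_n = 0.674812.
Rearranging for μ₀: μ₀ = (μ_n·τ_n − τ_data·x̄)/τ₀ = (11.5111·0.674812 − 0.663265·10.7) / 0.011547 = 0.670893/0.011547 ≈ 58.1.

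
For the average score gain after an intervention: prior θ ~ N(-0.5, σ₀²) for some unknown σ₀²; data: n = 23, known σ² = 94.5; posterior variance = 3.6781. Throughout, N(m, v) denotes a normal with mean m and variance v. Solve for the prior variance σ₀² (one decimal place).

σ₀² = 35.1

For the Normal–Normal model with known σ², precisions add: τ_n = τ₀ + n/σ².
So 1/σ₀² = 1/3.6781 − 23/94.5 = 0.271880 − 0.243386 = 0.028494.
Hence σ₀² = 1/0.028494 ≈ 35.1.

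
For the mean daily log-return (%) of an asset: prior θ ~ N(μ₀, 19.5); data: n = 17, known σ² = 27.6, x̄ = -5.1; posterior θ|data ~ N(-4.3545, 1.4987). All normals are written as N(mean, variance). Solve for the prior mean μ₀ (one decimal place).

The posterior mean is a precision-weighted average: μ_n = (τ₀μ₀ + τ_data·x̄)/(τ₀+τ_data), with τ₀=1/σ₀² and τ_data=n/σ².
Here τ₀ = 1/19.5 = 0.051282 and τ_data = 17/27.6 = 0.615942, so τ_n = 0.667224.
Rearranging for μ₀: μ₀ = (μ_n·τ_n − τ_data·x̄)/τ₀ = (-4.3545·0.667224 − 0.615942·-5.1) / 0.051282 = 0.235877/0.051282 ≈ 4.6.

μ₀ = 4.6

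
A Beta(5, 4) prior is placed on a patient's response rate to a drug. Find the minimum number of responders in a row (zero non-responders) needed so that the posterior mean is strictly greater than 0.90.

After k responders and 0 non-responders the posterior is Beta(5+k, 4), with mean (5+k)/(5+4+k).
Set (5+k)/(9+k) > 0.90 and solve: k > (0.90·9 − 5)/(1 − 0.90) = 31.000.
The smallest integer exceeding 31.000 is 32, and checking k=32: (37)/(41) = 0.9024 > 0.90.

k = 32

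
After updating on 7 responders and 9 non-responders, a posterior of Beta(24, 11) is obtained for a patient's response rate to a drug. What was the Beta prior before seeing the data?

Beta(17, 2)

Beta is conjugate to the binomial likelihood: posterior = Beta(a+s, b+f).
So a = 24 − 7 = 17 and b = 11 − 9 = 2.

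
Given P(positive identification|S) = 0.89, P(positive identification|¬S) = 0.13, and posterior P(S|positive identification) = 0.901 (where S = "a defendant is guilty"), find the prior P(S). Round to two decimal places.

In odds form, posterior odds = prior odds × likelihood ratio, so prior odds = posterior odds ÷ LR.
Posterior odds = 0.901/(1−0.901) = 9.1010. LR = 0.89/0.13 = 6.8462.
Prior odds = 9.1010/6.8462 = 1.3294, so P(S) = 1.3294/(1+1.3294) ≈ 0.57.

P(S) = 0.57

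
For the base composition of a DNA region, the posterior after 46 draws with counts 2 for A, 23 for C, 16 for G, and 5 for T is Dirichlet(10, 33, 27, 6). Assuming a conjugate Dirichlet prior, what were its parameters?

For a Dirichlet(α) prior with multinomial counts c, the posterior is Dirichlet(α + c) componentwise.
Subtract each count from the matching posterior parameter: 10−2=8, 33−23=10, 27−16=11, 6−5=1.

Dirichlet(8, 10, 11, 1)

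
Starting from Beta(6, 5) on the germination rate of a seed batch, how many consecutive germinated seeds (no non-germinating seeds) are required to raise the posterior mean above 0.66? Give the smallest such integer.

After k germinated seeds and 0 non-germinating seeds the posterior is Beta(6+k, 5), with mean (6+k)/(6+5+k).
Set (6+k)/(11+k) > 0.66 and solve: k > (0.66·11 − 6)/(1 − 0.66) = 3.706.
The smallest integer exceeding 3.706 is 4.

k = 4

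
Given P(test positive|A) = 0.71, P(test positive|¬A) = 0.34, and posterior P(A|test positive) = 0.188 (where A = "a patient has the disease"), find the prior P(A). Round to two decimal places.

P(A) = 0.10

Bayes' rule in odds form gives O(A|E) = O(A)·[P(E|A)/P(E|¬A)], hence O(A) = O(A|E)/LR.
Posterior odds = 0.188/(1−0.188) = 0.2315. LR = 0.71/0.34 = 2.0882.
Prior odds = 0.2315/2.0882 = 0.1109, so P(A) = 0.1109/(1+0.1109) ≈ 0.10.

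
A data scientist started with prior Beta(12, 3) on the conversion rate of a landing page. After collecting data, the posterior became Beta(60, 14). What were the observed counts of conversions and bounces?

Beta is conjugate to the binomial likelihood: posterior = Beta(a+s, b+f).
So s = 60 − 12 = 48 and f = 14 − 3 = 11.

48 conversions and 11 bounces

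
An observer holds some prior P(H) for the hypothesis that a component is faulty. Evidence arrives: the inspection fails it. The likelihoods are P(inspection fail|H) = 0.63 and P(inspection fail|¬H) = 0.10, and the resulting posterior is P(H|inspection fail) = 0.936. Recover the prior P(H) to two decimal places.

P(H) = 0.70

In odds form, posterior odds = prior odds × likelihood ratio, so prior odds = posterior odds ÷ LR.
Posterior odds = 0.936/(1−0.936) = 14.6250. LR = 0.63/0.10 = 6.3000.
Prior odds = 14.6250/6.3000 = 2.3214, so P(H) = 2.3214/(1+2.3214) ≈ 0.70.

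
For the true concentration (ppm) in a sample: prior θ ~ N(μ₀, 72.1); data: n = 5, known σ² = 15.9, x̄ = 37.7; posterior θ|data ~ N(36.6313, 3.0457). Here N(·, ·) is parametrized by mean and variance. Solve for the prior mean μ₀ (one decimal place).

μ₀ = 12.4

With known observation variance, the Normal–Normal posterior has precision τ_n = τ₀ + n/σ² and mean μ_n = (τ₀μ₀ + (n/σ²)x̄)/τ_n.
Here τ₀ = 1/72.1 = 0.013870 and τ_data = 5/15.9 = 0.314465, so τ_n = 0.328335.
Rearranging for μ₀: μ₀ = (μ_n·τ_n − τ_data·x̄)/τ₀ = (36.6313·0.328335 − 0.314465·37.7) / 0.013870 = 0.172007/0.013870 ≈ 12.4.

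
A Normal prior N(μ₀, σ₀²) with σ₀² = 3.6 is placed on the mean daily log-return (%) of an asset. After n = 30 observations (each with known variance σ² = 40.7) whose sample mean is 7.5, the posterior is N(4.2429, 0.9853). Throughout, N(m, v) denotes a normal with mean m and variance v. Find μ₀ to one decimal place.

μ₀ = -4.4

The posterior mean is a precision-weighted average: μ_n = (τ₀μ₀ + τ_data·x̄)/(τ₀+τ_data), with τ₀=1/σ₀² and τ_data=n/σ².
Here τ₀ = 1/3.6 = 0.277778 and τ_data = 30/40.7 = 0.737101, so τ_n = 1.014879.
Rearranging for μ₀: μ₀ = (μ_n·τ_n − τ_data·x̄)/τ₀ = (4.2429·1.014879 − 0.737101·7.5) / 0.277778 = -1.222227/0.277778 ≈ -4.4.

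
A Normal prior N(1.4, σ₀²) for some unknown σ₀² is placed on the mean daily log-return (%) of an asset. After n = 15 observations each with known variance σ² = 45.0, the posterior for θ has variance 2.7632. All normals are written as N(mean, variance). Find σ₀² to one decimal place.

For the Normal–Normal model with known σ², precisions add: τ_n = τ₀ + n/σ².
So 1/σ₀² = 1/2.7632 − 15/45.0 = 0.361899 − 0.333333 = 0.028566.
Hence σ₀² = 1/0.028566 ≈ 35.0.

σ₀² = 35.0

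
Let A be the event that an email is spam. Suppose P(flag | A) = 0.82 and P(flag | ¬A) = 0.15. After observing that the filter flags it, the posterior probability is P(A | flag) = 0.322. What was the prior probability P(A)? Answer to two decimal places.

P(A) = 0.08

In odds form, posterior odds = prior odds × likelihood ratio, so prior odds = posterior odds ÷ LR.
Posterior odds = 0.322/(1−0.322) = 0.4749. LR = 0.82/0.15 = 5.4667.
Prior odds = 0.4749/5.4667 = 0.0869, so P(A) = 0.0869/(1+0.0869) ≈ 0.08.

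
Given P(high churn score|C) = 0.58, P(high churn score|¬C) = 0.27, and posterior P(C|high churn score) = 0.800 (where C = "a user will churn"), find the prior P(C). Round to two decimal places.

Bayes' rule in odds form gives O(C|E) = O(C)·[P(E|C)/P(E|¬C)], hence O(C) = O(C|E)/LR.
Posterior odds = 0.800/(1−0.800) = 4.0000. LR = 0.58/0.27 = 2.1481.
Prior odds = 4.0000/2.1481 = 1.8621, so P(C) = 1.8621/(1+1.8621) ≈ 0.65.

P(C) = 0.65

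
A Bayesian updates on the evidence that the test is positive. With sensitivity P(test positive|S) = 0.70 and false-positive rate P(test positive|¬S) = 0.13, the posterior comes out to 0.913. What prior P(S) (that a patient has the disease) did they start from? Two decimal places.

Bayes' rule in odds form gives O(S|E) = O(S)·[P(E|S)/P(E|¬S)], hence O(S) = O(S|E)/LR.
Posterior odds = 0.913/(1−0.913) = 10.4943. LR = 0.70/0.13 = 5.3846.
Prior odds = 10.4943/5.3846 = 1.9489, so P(S) = 1.9489/(1+1.9489) ≈ 0.66.

P(S) = 0.66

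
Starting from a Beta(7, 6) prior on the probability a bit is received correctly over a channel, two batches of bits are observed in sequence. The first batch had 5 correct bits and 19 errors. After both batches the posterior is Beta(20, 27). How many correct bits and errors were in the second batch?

8 correct bits and 2 errors

Sequential conjugate updates are equivalent to a single update on the pooled data, so total successes = posterior α − prior α and total failures = posterior β − prior β.
Total across both batches: 20−7=13 correct bits, 27−6=21 errors.
Subtract the first batch: 13−5=8 correct bits and 21−19=2 errors.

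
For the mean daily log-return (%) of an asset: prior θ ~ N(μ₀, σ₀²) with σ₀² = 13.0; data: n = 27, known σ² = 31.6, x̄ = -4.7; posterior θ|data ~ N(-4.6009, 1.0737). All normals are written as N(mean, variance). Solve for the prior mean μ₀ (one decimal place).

μ₀ = -3.5

The posterior mean is a precision-weighted average: μ_n = (τ₀μ₀ + τ_data·x̄)/(τ₀+τ_data), with τ₀=1/σ₀² and τ_data=n/σ².
Here τ₀ = 1/13.0 = 0.076923 and τ_data = 27/31.6 = 0.854430, so τ_n = 0.931353.
Rearranging for μ₀: μ₀ = (μ_n·τ_n − τ_data·x̄)/τ₀ = (-4.6009·0.931353 − 0.854430·-4.7) / 0.076923 = -0.269241/0.076923 ≈ -3.5.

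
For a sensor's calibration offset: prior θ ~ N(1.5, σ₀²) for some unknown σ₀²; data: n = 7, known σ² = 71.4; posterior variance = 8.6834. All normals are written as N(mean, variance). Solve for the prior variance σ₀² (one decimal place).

σ₀² = 58.4

For the Normal–Normal model with known σ², precisions add: τ_n = τ₀ + n/σ².
So 1/σ₀² = 1/8.6834 − 7/71.4 = 0.115162 − 0.098039 = 0.017123.
Hence σ₀² = 1/0.017123 ≈ 58.4.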